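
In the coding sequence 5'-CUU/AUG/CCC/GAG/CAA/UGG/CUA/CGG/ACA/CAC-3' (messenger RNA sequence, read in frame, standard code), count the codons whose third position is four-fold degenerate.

5

Codon 1 CUU (Leu): third position 4-fold.
Codon 2 AUG (Met): third position 1-fold.
Codon 3 CCC (Pro): third position 4-fold.
Codon 4 GAG (Glu): third position 2-fold.
Codon 5 CAA (Gln): third position 2-fold.
Codon 6 UGG (Trp): third position 1-fold.
Codon 7 CUA (Leu): third position 4-fold.
Codon 8 CGG (Arg): third position 4-fold.
Codon 9 ACA (Thr): third position 4-fold.
Codon 10 CAC (His): third position 2-fold.
Four-fold degenerate third positions: 5.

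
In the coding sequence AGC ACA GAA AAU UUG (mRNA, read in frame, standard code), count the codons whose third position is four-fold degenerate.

Codon 1 AGC (Ser): third position 2-fold.
Codon 2 ACA (Thr): third position 4-fold.
Codon 3 GAA (Glu): third position 2-fold.
Codon 4 AAU (Asn): third position 2-fold.
Codon 5 UUG (Leu): third position 2-fold.
Four-fold degenerate third positions: 1.

1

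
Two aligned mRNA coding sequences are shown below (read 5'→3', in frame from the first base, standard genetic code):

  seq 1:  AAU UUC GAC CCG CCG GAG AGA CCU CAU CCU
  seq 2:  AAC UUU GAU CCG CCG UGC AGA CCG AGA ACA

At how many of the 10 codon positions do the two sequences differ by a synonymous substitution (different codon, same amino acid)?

Codon 1: AAU Asn / AAC Asn — synonymous.
Codon 2: UUC Phe / UUU Phe — synonymous.
Codon 3: GAC Asp / GAU Asp — synonymous.
Codon 4: CCG Pro / CCG Pro — identical.
Codon 5: CCG Pro / CCG Pro — identical.
Codon 6: GAG Glu / UGC Cys — nonsynonymous.
Codon 7: AGA Arg / AGA Arg — identical.
Codon 8: CCU Pro / CCG Pro — synonymous.
Codon 9: CAU His / AGA Arg — nonsynonymous.
Codon 10: CCU Pro / ACA Thr — nonsynonymous.
Synonymous differences: 4.

4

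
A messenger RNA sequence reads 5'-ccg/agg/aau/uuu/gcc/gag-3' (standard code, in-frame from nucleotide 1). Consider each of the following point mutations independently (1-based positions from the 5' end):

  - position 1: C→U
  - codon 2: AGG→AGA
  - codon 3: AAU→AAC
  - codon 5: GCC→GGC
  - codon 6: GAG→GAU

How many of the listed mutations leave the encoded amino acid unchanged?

2

Codon 1: CCG (Pro) → UCG (Ser) — missense.
Codon 2: AGG (Arg) → AGA (Arg) — synonymous.
Codon 3: AAU (Asn) → AAC (Asn) — synonymous.
Codon 5: GCC (Ala) → GGC (Gly) — missense.
Codon 6: GAG (Glu) → GAU (Asp) — missense.
Synonymous: 2 of 5.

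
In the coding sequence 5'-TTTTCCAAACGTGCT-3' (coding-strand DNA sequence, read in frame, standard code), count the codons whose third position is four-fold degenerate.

3

Codon 1 TTT (Phe): third position 2-fold.
Codon 2 TCC (Ser): third position 4-fold.
Codon 3 AAA (Lys): third position 2-fold.
Codon 4 CGT (Arg): third position 4-fold.
Codon 5 GCT (Ala): third position 4-fold.
Four-fold degenerate third positions: 3.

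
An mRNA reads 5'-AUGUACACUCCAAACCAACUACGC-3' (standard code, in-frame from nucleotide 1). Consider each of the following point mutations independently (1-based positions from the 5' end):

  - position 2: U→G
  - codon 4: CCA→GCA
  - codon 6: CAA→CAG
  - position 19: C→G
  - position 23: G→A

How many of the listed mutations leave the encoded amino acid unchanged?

1

Codon 1: AUG (Met) → AGG (Arg) — missense.
Codon 4: CCA (Pro) → GCA (Ala) — missense.
Codon 6: CAA (Gln) → CAG (Gln) — synonymous.
Codon 7: CUA (Leu) → GUA (Val) — missense.
Codon 8: CGC (Arg) → CAC (His) — missense.
Synonymous: 1 of 5.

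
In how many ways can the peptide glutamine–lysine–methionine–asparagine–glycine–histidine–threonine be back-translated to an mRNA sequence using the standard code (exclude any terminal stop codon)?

Gln: 2 codons.
Lys: 2 codons.
Met: 1 codon.
Asn: 2 codons.
Gly: 4 codons.
His: 2 codons.
Thr: 4 codons.
2 × 2 × 1 × 2 × 4 × 2 × 4 = 256.

256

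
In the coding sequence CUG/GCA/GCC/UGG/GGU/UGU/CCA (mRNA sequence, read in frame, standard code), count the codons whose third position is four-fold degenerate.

Codon 1 CUG (Leu): third position 4-fold.
Codon 2 GCA (Ala): third position 4-fold.
Codon 3 GCC (Ala): third position 4-fold.
Codon 4 UGG (Trp): third position 1-fold.
Codon 5 GGU (Gly): third position 4-fold.
Codon 6 UGU (Cys): third position 2-fold.
Codon 7 CCA (Pro): third position 4-fold.
Four-fold degenerate third positions: 5.

5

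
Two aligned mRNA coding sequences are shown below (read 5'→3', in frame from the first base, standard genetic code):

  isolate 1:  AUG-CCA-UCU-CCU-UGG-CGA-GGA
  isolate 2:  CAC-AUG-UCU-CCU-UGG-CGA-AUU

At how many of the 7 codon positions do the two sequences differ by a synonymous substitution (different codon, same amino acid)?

Codon 1: AUG Met / CAC His — nonsynonymous.
Codon 2: CCA Pro / AUG Met — nonsynonymous.
Codon 3: UCU Ser / UCU Ser — identical.
Codon 4: CCU Pro / CCU Pro — identical.
Codon 5: UGG Trp / UGG Trp — identical.
Codon 6: CGA Arg / CGA Arg — identical.
Codon 7: GGA Gly / AUU Ile — nonsynonymous.
Synonymous differences: 0.

0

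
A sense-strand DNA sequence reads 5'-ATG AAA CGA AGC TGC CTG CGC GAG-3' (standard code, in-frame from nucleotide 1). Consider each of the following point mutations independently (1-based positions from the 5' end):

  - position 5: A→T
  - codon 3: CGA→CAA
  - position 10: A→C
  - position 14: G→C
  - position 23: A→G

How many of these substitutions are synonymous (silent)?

0

Codon 2: AAA (Lys) → ATA (Ile) — missense.
Codon 3: CGA (Arg) → CAA (Gln) — missense.
Codon 4: AGC (Ser) → CGC (Arg) — missense.
Codon 5: TGC (Cys) → TCC (Ser) — missense.
Codon 8: GAG (Glu) → GGG (Gly) — missense.
Synonymous: 0 of 5.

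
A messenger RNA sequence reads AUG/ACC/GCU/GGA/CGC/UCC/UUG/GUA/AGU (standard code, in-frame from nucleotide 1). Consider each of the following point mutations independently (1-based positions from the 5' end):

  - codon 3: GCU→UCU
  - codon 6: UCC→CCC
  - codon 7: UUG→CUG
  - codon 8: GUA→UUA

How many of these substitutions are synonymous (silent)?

Codon 3: GCU (Ala) → UCU (Ser) — missense.
Codon 6: UCC (Ser) → CCC (Pro) — missense.
Codon 7: UUG (Leu) → CUG (Leu) — synonymous.
Codon 8: GUA (Val) → UUA (Leu) — missense.
Synonymous: 1 of 4.

1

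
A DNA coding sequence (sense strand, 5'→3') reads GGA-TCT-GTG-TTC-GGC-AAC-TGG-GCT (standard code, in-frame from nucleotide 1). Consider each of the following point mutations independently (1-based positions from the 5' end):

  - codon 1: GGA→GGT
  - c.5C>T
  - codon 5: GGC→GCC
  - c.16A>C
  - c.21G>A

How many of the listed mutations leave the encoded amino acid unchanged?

1

Codon 1: GGA (Gly) → GGT (Gly) — synonymous.
Codon 2: TCT (Ser) → TTT (Phe) — missense.
Codon 5: GGC (Gly) → GCC (Ala) — missense.
Codon 6: AAC (Asn) → CAC (His) — missense.
Codon 7: TGG (Trp) → TGA (Stop) — nonsense.
Synonymous: 1 of 5.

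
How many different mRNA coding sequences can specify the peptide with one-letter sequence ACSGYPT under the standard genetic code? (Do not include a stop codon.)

6144

Ala: 4 codons.
Cys: 2 codons.
Ser: 6 codons.
Gly: 4 codons.
Tyr: 2 codons.
Pro: 4 codons.
Thr: 4 codons.
4 × 2 × 6 × 4 × 2 × 4 × 4 = 6144.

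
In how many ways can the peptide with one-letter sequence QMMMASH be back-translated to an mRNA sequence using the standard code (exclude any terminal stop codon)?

Gln: 2 codons.
Met: 1 codon.
Met: 1 codon.
Met: 1 codon.
Ala: 4 codons.
Ser: 6 codons.
His: 2 codons.
2 × 1 × 1 × 1 × 4 × 6 × 2 = 96.

96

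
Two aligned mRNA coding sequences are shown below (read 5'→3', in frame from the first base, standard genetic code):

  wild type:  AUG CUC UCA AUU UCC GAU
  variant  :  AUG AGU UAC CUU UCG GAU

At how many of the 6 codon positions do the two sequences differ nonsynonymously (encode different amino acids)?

3

Codon 1: AUG Met / AUG Met — identical.
Codon 2: CUC Leu / AGU Ser — nonsynonymous.
Codon 3: UCA Ser / UAC Tyr — nonsynonymous.
Codon 4: AUU Ile / CUU Leu — nonsynonymous.
Codon 5: UCC Ser / UCG Ser — synonymous.
Codon 6: GAU Asp / GAU Asp — identical.
Nonsynonymous differences: 3.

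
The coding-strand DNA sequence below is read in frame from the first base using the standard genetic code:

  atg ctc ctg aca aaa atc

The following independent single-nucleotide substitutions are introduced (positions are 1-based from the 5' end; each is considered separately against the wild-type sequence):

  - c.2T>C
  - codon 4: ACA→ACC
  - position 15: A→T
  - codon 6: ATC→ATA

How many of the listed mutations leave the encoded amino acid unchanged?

2

Codon 1: ATG (Met) → ACG (Thr) — missense.
Codon 4: ACA (Thr) → ACC (Thr) — synonymous.
Codon 5: AAA (Lys) → AAT (Asn) — missense.
Codon 6: ATC (Ile) → ATA (Ile) — synonymous.
Synonymous: 2 of 4.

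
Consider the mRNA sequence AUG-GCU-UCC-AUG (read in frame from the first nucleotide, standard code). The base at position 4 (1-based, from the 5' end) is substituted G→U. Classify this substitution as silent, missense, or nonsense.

Position 4 falls in codon 2: GCU → Ala.
After the substitution the codon is UCU → Ser.
Ala ≠ Ser, so this is a missense mutation.

missense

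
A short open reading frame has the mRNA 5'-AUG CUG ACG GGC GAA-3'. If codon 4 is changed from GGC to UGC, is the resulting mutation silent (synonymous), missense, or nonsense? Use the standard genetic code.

missense

Position 10 falls in codon 4: GGC → Gly.
After the substitution the codon is UGC → Cys.
Gly ≠ Cys, so this is a missense mutation.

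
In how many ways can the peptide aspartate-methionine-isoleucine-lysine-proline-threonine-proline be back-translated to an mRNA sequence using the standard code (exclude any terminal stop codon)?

768

Asp: 2 codons.
Met: 1 codon.
Ile: 3 codons.
Lys: 2 codons.
Pro: 4 codons.
Thr: 4 codons.
Pro: 4 codons.
2 × 1 × 3 × 2 × 4 × 4 × 4 = 768.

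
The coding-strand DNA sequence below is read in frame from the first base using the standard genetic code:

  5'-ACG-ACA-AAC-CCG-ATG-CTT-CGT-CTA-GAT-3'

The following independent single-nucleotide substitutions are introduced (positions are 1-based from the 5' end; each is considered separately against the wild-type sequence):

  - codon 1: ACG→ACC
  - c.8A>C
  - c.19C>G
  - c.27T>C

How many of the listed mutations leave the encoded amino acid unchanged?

2

Codon 1: ACG (Thr) → ACC (Thr) — synonymous.
Codon 3: AAC (Asn) → ACC (Thr) — missense.
Codon 7: CGT (Arg) → GGT (Gly) — missense.
Codon 9: GAT (Asp) → GAC (Asp) — synonymous.
Synonymous: 2 of 4.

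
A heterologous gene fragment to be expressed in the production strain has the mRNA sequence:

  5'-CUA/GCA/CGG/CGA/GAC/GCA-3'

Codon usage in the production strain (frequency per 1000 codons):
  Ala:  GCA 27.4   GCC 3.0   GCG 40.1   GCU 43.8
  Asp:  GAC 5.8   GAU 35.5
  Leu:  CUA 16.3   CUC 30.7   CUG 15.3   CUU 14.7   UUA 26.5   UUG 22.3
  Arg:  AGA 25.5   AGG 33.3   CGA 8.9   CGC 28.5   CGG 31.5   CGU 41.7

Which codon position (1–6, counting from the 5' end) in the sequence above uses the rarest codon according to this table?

5

Codon 1 CUA (Leu): 16.3 per 1000.
Codon 2 GCA (Ala): 27.4 per 1000.
Codon 3 CGG (Arg): 31.5 per 1000.
Codon 4 CGA (Arg): 8.9 per 1000.
Codon 5 GAC (Asp): 5.8 per 1000.
Codon 6 GCA (Ala): 27.4 per 1000.
Lowest frequency is 5.8 at codon 5.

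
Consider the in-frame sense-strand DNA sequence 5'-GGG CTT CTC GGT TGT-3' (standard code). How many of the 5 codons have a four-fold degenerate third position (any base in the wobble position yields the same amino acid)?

Codon 1 GGG (Gly): third position 4-fold.
Codon 2 CTT (Leu): third position 4-fold.
Codon 3 CTC (Leu): third position 4-fold.
Codon 4 GGT (Gly): third position 4-fold.
Codon 5 TGT (Cys): third position 2-fold.
Four-fold degenerate third positions: 4.

4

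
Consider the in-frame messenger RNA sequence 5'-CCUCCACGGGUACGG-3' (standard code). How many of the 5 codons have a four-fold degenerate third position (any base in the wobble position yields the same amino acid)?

Codon 1 CCU (Pro): third position 4-fold.
Codon 2 CCA (Pro): third position 4-fold.
Codon 3 CGG (Arg): third position 4-fold.
Codon 4 GUA (Val): third position 4-fold.
Codon 5 CGG (Arg): third position 4-fold.
Four-fold degenerate third positions: 5.

5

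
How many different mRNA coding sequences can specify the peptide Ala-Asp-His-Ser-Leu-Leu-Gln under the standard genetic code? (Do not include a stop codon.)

Ala: 4 codons.
Asp: 2 codons.
His: 2 codons.
Ser: 6 codons.
Leu: 6 codons.
Leu: 6 codons.
Gln: 2 codons.
4 × 2 × 2 × 6 × 6 × 6 × 2 = 6912.

6912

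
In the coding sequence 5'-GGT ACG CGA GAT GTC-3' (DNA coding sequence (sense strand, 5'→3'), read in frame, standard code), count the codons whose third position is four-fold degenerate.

Codon 1 GGT (Gly): third position 4-fold.
Codon 2 ACG (Thr): third position 4-fold.
Codon 3 CGA (Arg): third position 4-fold.
Codon 4 GAT (Asp): third position 2-fold.
Codon 5 GTC (Val): third position 4-fold.
Four-fold degenerate third positions: 4.

4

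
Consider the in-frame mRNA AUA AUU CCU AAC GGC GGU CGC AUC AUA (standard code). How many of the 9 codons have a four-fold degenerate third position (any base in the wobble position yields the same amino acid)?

Codon 1 AUA (Ile): third position 3-fold.
Codon 2 AUU (Ile): third position 3-fold.
Codon 3 CCU (Pro): third position 4-fold.
Codon 4 AAC (Asn): third position 2-fold.
Codon 5 GGC (Gly): third position 4-fold.
Codon 6 GGU (Gly): third position 4-fold.
Codon 7 CGC (Arg): third position 4-fold.
Codon 8 AUC (Ile): third position 3-fold.
Codon 9 AUA (Ile): third position 3-fold.
Four-fold degenerate third positions: 4.

4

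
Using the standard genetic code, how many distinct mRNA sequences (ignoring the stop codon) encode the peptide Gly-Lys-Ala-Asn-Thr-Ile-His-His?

3072

Gly: 4 codons.
Lys: 2 codons.
Ala: 4 codons.
Asn: 2 codons.
Thr: 4 codons.
Ile: 3 codons.
His: 2 codons.
His: 2 codons.
4 × 2 × 4 × 2 × 4 × 3 × 2 × 2 = 3072.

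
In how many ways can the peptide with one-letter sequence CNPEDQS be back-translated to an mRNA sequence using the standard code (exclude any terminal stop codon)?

768

Cys: 2 codons.
Asn: 2 codons.
Pro: 4 codons.
Glu: 2 codons.
Asp: 2 codons.
Gln: 2 codons.
Ser: 6 codons.
2 × 2 × 4 × 2 × 2 × 2 × 6 = 768.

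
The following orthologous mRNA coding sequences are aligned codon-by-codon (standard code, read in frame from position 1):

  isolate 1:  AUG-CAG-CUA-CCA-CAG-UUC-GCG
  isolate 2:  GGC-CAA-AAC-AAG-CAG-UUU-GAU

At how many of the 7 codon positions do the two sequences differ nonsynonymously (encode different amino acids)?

4

Codon 1: AUG Met / GGC Gly — nonsynonymous.
Codon 2: CAG Gln / CAA Gln — synonymous.
Codon 3: CUA Leu / AAC Asn — nonsynonymous.
Codon 4: CCA Pro / AAG Lys — nonsynonymous.
Codon 5: CAG Gln / CAG Gln — identical.
Codon 6: UUC Phe / UUU Phe — synonymous.
Codon 7: GCG Ala / GAU Asp — nonsynonymous.
Nonsynonymous differences: 4.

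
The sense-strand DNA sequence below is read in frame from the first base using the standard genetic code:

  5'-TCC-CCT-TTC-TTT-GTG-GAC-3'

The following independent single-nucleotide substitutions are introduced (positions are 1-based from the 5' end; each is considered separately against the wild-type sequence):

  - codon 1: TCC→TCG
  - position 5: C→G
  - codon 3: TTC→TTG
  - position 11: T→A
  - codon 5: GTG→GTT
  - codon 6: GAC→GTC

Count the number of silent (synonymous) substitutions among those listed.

Codon 1: TCC (Ser) → TCG (Ser) — synonymous.
Codon 2: CCT (Pro) → CGT (Arg) — missense.
Codon 3: TTC (Phe) → TTG (Leu) — missense.
Codon 4: TTT (Phe) → TAT (Tyr) — missense.
Codon 5: GTG (Val) → GTT (Val) — synonymous.
Codon 6: GAC (Asp) → GTC (Val) — missense.
Synonymous: 2 of 6.

2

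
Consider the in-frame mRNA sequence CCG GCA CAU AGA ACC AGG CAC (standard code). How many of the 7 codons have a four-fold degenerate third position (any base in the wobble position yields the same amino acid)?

Codon 1 CCG (Pro): third position 4-fold.
Codon 2 GCA (Ala): third position 4-fold.
Codon 3 CAU (His): third position 2-fold.
Codon 4 AGA (Arg): third position 2-fold.
Codon 5 ACC (Thr): third position 4-fold.
Codon 6 AGG (Arg): third position 2-fold.
Codon 7 CAC (His): third position 2-fold.
Four-fold degenerate third positions: 3.

3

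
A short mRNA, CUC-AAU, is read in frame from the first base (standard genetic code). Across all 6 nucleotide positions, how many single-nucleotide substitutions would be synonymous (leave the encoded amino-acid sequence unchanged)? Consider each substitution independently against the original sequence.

Codon 1 (CUC, Leu): 3 synonymous substitutions.
Codon 2 (AAU, Asn): 1 synonymous substitution.
Total: 3 + 1 = 4.

4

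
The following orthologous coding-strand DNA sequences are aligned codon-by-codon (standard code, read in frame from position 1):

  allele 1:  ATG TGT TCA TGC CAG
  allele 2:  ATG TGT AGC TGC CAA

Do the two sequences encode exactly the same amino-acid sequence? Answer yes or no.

Codon 1: ATG Met / ATG Met — identical.
Codon 2: TGT Cys / TGT Cys — identical.
Codon 3: TCA Ser / AGC Ser — synonymous.
Codon 4: TGC Cys / TGC Cys — identical.
Codon 5: CAG Gln / CAA Gln — synonymous.
Nonsynonymous differences: 0 → same protein.

yes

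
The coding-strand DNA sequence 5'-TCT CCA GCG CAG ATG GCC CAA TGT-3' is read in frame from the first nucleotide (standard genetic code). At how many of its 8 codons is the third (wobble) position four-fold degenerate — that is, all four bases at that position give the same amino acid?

4

Codon 1 TCT (Ser): third position 4-fold.
Codon 2 CCA (Pro): third position 4-fold.
Codon 3 GCG (Ala): third position 4-fold.
Codon 4 CAG (Gln): third position 2-fold.
Codon 5 ATG (Met): third position 1-fold.
Codon 6 GCC (Ala): third position 4-fold.
Codon 7 CAA (Gln): third position 2-fold.
Codon 8 TGT (Cys): third position 2-fold.
Four-fold degenerate third positions: 4.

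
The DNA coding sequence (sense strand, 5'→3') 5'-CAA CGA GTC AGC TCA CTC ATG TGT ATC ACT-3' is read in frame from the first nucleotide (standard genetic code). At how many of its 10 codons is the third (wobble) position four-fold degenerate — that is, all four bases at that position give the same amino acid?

5

Codon 1 CAA (Gln): third position 2-fold.
Codon 2 CGA (Arg): third position 4-fold.
Codon 3 GTC (Val): third position 4-fold.
Codon 4 AGC (Ser): third position 2-fold.
Codon 5 TCA (Ser): third position 4-fold.
Codon 6 CTC (Leu): third position 4-fold.
Codon 7 ATG (Met): third position 1-fold.
Codon 8 TGT (Cys): third position 2-fold.
Codon 9 ATC (Ile): third position 3-fold.
Codon 10 ACT (Thr): third position 4-fold.
Four-fold degenerate third positions: 5.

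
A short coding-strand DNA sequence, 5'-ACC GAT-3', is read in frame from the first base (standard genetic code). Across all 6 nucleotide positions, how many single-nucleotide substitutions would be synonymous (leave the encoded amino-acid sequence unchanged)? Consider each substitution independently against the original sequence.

4

Codon 1 (ACC, Thr): 3 synonymous substitutions.
Codon 2 (GAT, Asp): 1 synonymous substitution.
Total: 3 + 1 = 4.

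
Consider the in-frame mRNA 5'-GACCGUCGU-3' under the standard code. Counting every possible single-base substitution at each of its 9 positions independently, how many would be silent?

Codon 1 (GAC, Asp): 1 synonymous substitution.
Codon 2 (CGU, Arg): 3 synonymous substitutions.
Codon 3 (CGU, Arg): 3 synonymous substitutions.
Total: 1 + 3 + 3 = 7.

7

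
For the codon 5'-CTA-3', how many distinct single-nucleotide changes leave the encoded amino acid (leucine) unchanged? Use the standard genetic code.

Position 1: TTA → 1 synonymous.
Position 2: none → 0 synonymous.
Position 3: CTT, CTC, CTG → 3 synonymous.
Total: 1 + 0 + 3 = 4.

4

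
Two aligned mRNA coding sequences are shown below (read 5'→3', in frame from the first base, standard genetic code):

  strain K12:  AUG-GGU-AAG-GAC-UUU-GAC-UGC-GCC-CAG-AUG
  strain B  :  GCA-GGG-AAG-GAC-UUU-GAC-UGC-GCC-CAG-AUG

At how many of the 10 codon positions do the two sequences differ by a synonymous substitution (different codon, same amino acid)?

1

Codon 1: AUG Met / GCA Ala — nonsynonymous.
Codon 2: GGU Gly / GGG Gly — synonymous.
Codon 3: AAG Lys / AAG Lys — identical.
Codon 4: GAC Asp / GAC Asp — identical.
Codon 5: UUU Phe / UUU Phe — identical.
Codon 6: GAC Asp / GAC Asp — identical.
Codon 7: UGC Cys / UGC Cys — identical.
Codon 8: GCC Ala / GCC Ala — identical.
Codon 9: CAG Gln / CAG Gln — identical.
Codon 10: AUG Met / AUG Met — identical.
Synonymous differences: 1.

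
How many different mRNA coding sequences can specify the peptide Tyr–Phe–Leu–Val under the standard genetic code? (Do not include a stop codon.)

96

Tyr: 2 codons.
Phe: 2 codons.
Leu: 6 codons.
Val: 4 codons.
2 × 2 × 6 × 4 = 96.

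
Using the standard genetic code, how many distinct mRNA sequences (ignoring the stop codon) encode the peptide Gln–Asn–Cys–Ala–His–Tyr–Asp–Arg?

Gln: 2 codons.
Asn: 2 codons.
Cys: 2 codons.
Ala: 4 codons.
His: 2 codons.
Tyr: 2 codons.
Asp: 2 codons.
Arg: 6 codons.
2 × 2 × 2 × 4 × 2 × 2 × 2 × 6 = 1536.

1536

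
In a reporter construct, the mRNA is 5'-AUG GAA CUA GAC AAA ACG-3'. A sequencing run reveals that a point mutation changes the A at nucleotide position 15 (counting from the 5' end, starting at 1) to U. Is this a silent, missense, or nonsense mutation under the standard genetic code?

missense

Position 15 falls in codon 5: AAA → Lys.
After the substitution the codon is AAU → Asn.
Lys ≠ Asn, so this is a missense mutation.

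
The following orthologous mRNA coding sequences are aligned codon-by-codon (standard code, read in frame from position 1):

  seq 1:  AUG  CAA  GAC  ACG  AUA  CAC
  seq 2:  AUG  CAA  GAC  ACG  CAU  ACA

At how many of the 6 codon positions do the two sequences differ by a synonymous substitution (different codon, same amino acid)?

Codon 1: AUG Met / AUG Met — identical.
Codon 2: CAA Gln / CAA Gln — identical.
Codon 3: GAC Asp / GAC Asp — identical.
Codon 4: ACG Thr / ACG Thr — identical.
Codon 5: AUA Ile / CAU His — nonsynonymous.
Codon 6: CAC His / ACA Thr — nonsynonymous.
Synonymous differences: 0.

0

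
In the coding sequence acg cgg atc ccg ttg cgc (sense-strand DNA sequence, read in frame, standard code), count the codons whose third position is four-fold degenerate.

4

Codon 1 ACG (Thr): third position 4-fold.
Codon 2 CGG (Arg): third position 4-fold.
Codon 3 ATC (Ile): third position 3-fold.
Codon 4 CCG (Pro): third position 4-fold.
Codon 5 TTG (Leu): third position 2-fold.
Codon 6 CGC (Arg): third position 4-fold.
Four-fold degenerate third positions: 4.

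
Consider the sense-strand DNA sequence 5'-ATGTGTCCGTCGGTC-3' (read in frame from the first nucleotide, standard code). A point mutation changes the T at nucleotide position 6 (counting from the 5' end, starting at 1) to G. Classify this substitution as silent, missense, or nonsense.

Position 6 falls in codon 2: TGT → Cys.
After the substitution the codon is TGG → Trp.
Cys ≠ Trp, so this is a missense mutation.

missense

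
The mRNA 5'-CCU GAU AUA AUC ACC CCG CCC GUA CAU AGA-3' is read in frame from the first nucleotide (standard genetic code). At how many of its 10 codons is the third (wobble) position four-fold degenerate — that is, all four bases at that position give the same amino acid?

Codon 1 CCU (Pro): third position 4-fold.
Codon 2 GAU (Asp): third position 2-fold.
Codon 3 AUA (Ile): third position 3-fold.
Codon 4 AUC (Ile): third position 3-fold.
Codon 5 ACC (Thr): third position 4-fold.
Codon 6 CCG (Pro): third position 4-fold.
Codon 7 CCC (Pro): third position 4-fold.
Codon 8 GUA (Val): third position 4-fold.
Codon 9 CAU (His): third position 2-fold.
Codon 10 AGA (Arg): third position 2-fold.
Four-fold degenerate third positions: 5.

5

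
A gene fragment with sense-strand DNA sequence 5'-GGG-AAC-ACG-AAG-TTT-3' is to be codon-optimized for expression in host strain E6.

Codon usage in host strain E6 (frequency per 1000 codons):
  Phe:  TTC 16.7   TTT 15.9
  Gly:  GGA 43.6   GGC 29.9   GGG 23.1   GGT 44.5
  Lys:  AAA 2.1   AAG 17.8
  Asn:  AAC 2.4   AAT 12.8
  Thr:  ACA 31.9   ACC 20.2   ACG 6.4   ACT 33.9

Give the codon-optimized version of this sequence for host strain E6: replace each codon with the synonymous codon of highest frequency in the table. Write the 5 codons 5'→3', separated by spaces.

Codon 1 (Gly): best is GGT at 44.5.
Codon 2 (Asn): best is AAT at 12.8.
Codon 3 (Thr): best is ACT at 33.9.
Codon 4 (Lys): best is AAG at 17.8.
Codon 5 (Phe): best is TTC at 16.7.

GGT AAT ACT AAG TTC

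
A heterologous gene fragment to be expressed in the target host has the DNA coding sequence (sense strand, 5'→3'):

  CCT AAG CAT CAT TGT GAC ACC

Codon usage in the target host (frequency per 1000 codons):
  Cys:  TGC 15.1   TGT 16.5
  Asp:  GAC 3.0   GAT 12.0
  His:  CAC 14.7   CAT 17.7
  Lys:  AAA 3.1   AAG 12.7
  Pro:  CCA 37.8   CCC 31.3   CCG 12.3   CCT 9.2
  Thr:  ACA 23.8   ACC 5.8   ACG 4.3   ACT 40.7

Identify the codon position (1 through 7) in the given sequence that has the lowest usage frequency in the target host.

6

Codon 1 CCT (Pro): 9.2 per 1000.
Codon 2 AAG (Lys): 12.7 per 1000.
Codon 3 CAT (His): 17.7 per 1000.
Codon 4 CAT (His): 17.7 per 1000.
Codon 5 TGT (Cys): 16.5 per 1000.
Codon 6 GAC (Asp): 3.0 per 1000.
Codon 7 ACC (Thr): 5.8 per 1000.
Lowest frequency is 3.0 at codon 6.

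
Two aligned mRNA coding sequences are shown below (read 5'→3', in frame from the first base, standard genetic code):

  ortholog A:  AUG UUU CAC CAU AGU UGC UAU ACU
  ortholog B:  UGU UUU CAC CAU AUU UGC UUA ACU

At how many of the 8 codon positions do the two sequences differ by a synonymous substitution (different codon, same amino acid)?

0

Codon 1: AUG Met / UGU Cys — nonsynonymous.
Codon 2: UUU Phe / UUU Phe — identical.
Codon 3: CAC His / CAC His — identical.
Codon 4: CAU His / CAU His — identical.
Codon 5: AGU Ser / AUU Ile — nonsynonymous.
Codon 6: UGC Cys / UGC Cys — identical.
Codon 7: UAU Tyr / UUA Leu — nonsynonymous.
Codon 8: ACU Thr / ACU Thr — identical.
Synonymous differences: 0.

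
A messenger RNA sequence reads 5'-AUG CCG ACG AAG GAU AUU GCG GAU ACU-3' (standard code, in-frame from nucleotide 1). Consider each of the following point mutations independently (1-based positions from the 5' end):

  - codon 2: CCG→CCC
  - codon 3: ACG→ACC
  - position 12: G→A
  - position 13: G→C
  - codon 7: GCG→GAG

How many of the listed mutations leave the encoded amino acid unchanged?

Codon 2: CCG (Pro) → CCC (Pro) — synonymous.
Codon 3: ACG (Thr) → ACC (Thr) — synonymous.
Codon 4: AAG (Lys) → AAA (Lys) — synonymous.
Codon 5: GAU (Asp) → CAU (His) — missense.
Codon 7: GCG (Ala) → GAG (Glu) — missense.
Synonymous: 3 of 5.

3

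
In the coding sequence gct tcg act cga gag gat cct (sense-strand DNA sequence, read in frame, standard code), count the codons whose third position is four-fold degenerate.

5

Codon 1 GCT (Ala): third position 4-fold.
Codon 2 TCG (Ser): third position 4-fold.
Codon 3 ACT (Thr): third position 4-fold.
Codon 4 CGA (Arg): third position 4-fold.
Codon 5 GAG (Glu): third position 2-fold.
Codon 6 GAT (Asp): third position 2-fold.
Codon 7 CCT (Pro): third position 4-fold.
Four-fold degenerate third positions: 5.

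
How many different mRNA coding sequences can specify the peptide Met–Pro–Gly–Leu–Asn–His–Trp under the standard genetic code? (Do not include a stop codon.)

Met: 1 codon.
Pro: 4 codons.
Gly: 4 codons.
Leu: 6 codons.
Asn: 2 codons.
His: 2 codons.
Trp: 1 codon.
1 × 4 × 4 × 6 × 2 × 2 × 1 = 384.

384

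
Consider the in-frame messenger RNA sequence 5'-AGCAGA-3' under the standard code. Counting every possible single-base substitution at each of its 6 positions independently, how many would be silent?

Codon 1 (AGC, Ser): 1 synonymous substitution.
Codon 2 (AGA, Arg): 2 synonymous substitutions.
Total: 1 + 2 = 3.

3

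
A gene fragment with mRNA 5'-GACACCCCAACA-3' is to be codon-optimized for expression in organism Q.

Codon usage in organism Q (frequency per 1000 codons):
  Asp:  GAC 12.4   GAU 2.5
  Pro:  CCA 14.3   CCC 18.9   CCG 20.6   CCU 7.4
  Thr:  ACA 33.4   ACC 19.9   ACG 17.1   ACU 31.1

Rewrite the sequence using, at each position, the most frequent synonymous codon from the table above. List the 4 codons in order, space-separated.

Codon 1 (Asp): best is GAC at 12.4.
Codon 2 (Thr): best is ACA at 33.4.
Codon 3 (Pro): best is CCG at 20.6.
Codon 4 (Thr): best is ACA at 33.4.

GAC ACA CCG ACA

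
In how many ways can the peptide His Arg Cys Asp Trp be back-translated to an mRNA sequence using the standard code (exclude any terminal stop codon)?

48

His: 2 codons.
Arg: 6 codons.
Cys: 2 codons.
Asp: 2 codons.
Trp: 1 codon.
2 × 6 × 2 × 2 × 1 = 48.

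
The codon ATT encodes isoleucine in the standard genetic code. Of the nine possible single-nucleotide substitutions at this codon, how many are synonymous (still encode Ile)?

2

Position 1: none → 0 synonymous.
Position 2: none → 0 synonymous.
Position 3: ATC, ATA → 2 synonymous.
Total: 0 + 0 + 2 = 2.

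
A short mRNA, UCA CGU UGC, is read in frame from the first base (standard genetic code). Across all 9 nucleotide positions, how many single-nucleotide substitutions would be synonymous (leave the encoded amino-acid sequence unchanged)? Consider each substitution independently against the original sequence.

7

Codon 1 (UCA, Ser): 3 synonymous substitutions.
Codon 2 (CGU, Arg): 3 synonymous substitutions.
Codon 3 (UGC, Cys): 1 synonymous substitution.
Total: 3 + 3 + 1 = 7.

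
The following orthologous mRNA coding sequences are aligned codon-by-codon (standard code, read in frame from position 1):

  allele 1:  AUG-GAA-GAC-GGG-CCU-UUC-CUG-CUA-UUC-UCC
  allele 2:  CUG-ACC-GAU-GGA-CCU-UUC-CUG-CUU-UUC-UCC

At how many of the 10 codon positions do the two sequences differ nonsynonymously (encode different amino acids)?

2

Codon 1: AUG Met / CUG Leu — nonsynonymous.
Codon 2: GAA Glu / ACC Thr — nonsynonymous.
Codon 3: GAC Asp / GAU Asp — synonymous.
Codon 4: GGG Gly / GGA Gly — synonymous.
Codon 5: CCU Pro / CCU Pro — identical.
Codon 6: UUC Phe / UUC Phe — identical.
Codon 7: CUG Leu / CUG Leu — identical.
Codon 8: CUA Leu / CUU Leu — synonymous.
Codon 9: UUC Phe / UUC Phe — identical.
Codon 10: UCC Ser / UCC Ser — identical.
Nonsynonymous differences: 2.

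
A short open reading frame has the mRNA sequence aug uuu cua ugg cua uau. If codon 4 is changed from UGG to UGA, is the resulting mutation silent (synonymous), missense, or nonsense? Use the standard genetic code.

nonsense

Position 12 falls in codon 4: UGG → Trp.
After the substitution the codon is UGA → Stop.
The new codon is a stop codon, so this is a nonsense mutation.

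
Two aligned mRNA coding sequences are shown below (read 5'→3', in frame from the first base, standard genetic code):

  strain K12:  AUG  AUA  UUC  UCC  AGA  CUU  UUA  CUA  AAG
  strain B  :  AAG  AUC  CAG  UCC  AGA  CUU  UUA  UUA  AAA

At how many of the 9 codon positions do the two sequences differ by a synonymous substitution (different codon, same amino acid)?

3

Codon 1: AUG Met / AAG Lys — nonsynonymous.
Codon 2: AUA Ile / AUC Ile — synonymous.
Codon 3: UUC Phe / CAG Gln — nonsynonymous.
Codon 4: UCC Ser / UCC Ser — identical.
Codon 5: AGA Arg / AGA Arg — identical.
Codon 6: CUU Leu / CUU Leu — identical.
Codon 7: UUA Leu / UUA Leu — identical.
Codon 8: CUA Leu / UUA Leu — synonymous.
Codon 9: AAG Lys / AAA Lys — synonymous.
Synonymous differences: 3.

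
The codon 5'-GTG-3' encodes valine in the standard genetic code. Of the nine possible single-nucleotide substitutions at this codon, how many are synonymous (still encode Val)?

3

Position 1: none → 0 synonymous.
Position 2: none → 0 synonymous.
Position 3: GTT, GTC, GTA → 3 synonymous.
Total: 0 + 0 + 3 = 3.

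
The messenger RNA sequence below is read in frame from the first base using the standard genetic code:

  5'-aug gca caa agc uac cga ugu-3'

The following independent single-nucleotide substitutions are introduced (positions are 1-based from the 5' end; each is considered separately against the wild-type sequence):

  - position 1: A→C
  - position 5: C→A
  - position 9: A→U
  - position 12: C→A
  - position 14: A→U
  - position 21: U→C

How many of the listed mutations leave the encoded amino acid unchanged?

1

Codon 1: AUG (Met) → CUG (Leu) — missense.
Codon 2: GCA (Ala) → GAA (Glu) — missense.
Codon 3: CAA (Gln) → CAU (His) — missense.
Codon 4: AGC (Ser) → AGA (Arg) — missense.
Codon 5: UAC (Tyr) → UUC (Phe) — missense.
Codon 7: UGU (Cys) → UGC (Cys) — synonymous.
Synonymous: 1 of 6.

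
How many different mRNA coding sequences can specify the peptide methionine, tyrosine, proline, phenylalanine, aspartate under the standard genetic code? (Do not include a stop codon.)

Met: 1 codon.
Tyr: 2 codons.
Pro: 4 codons.
Phe: 2 codons.
Asp: 2 codons.
1 × 2 × 4 × 2 × 2 = 32.

32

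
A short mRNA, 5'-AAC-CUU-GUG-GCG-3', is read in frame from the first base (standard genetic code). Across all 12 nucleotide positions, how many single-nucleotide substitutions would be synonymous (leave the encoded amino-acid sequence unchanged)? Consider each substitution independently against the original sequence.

Codon 1 (AAC, Asn): 1 synonymous substitution.
Codon 2 (CUU, Leu): 3 synonymous substitutions.
Codon 3 (GUG, Val): 3 synonymous substitutions.
Codon 4 (GCG, Ala): 3 synonymous substitutions.
Total: 1 + 3 + 3 + 3 = 10.

10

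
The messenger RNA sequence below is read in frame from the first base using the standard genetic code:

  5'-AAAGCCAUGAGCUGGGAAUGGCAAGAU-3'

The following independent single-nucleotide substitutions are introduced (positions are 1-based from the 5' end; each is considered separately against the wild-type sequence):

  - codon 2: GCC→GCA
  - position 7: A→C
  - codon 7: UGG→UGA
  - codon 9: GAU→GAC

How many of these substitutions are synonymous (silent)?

Codon 2: GCC (Ala) → GCA (Ala) — synonymous.
Codon 3: AUG (Met) → CUG (Leu) — missense.
Codon 7: UGG (Trp) → UGA (Stop) — nonsense.
Codon 9: GAU (Asp) → GAC (Asp) — synonymous.
Synonymous: 2 of 4.

2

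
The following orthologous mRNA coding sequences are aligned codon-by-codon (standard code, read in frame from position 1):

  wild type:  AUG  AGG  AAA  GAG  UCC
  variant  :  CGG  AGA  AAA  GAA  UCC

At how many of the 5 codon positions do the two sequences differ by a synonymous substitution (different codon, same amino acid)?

2

Codon 1: AUG Met / CGG Arg — nonsynonymous.
Codon 2: AGG Arg / AGA Arg — synonymous.
Codon 3: AAA Lys / AAA Lys — identical.
Codon 4: GAG Glu / GAA Glu — synonymous.
Codon 5: UCC Ser / UCC Ser — identical.
Synonymous differences: 2.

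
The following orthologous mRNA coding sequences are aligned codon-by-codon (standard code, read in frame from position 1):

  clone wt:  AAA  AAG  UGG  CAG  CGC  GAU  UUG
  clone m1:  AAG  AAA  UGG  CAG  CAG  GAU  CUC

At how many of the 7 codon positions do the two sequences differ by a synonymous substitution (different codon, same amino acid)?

3

Codon 1: AAA Lys / AAG Lys — synonymous.
Codon 2: AAG Lys / AAA Lys — synonymous.
Codon 3: UGG Trp / UGG Trp — identical.
Codon 4: CAG Gln / CAG Gln — identical.
Codon 5: CGC Arg / CAG Gln — nonsynonymous.
Codon 6: GAU Asp / GAU Asp — identical.
Codon 7: UUG Leu / CUC Leu — synonymous.
Synonymous differences: 3.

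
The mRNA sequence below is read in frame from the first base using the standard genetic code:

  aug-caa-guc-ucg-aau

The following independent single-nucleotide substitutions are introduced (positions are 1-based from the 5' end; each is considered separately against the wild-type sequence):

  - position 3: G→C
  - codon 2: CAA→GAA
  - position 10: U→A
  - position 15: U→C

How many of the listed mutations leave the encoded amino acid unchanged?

Codon 1: AUG (Met) → AUC (Ile) — missense.
Codon 2: CAA (Gln) → GAA (Glu) — missense.
Codon 4: UCG (Ser) → ACG (Thr) — missense.
Codon 5: AAU (Asn) → AAC (Asn) — synonymous.
Synonymous: 1 of 4.

1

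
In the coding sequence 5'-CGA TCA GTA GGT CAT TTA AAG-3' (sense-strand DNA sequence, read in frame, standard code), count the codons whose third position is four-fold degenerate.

4

Codon 1 CGA (Arg): third position 4-fold.
Codon 2 TCA (Ser): third position 4-fold.
Codon 3 GTA (Val): third position 4-fold.
Codon 4 GGT (Gly): third position 4-fold.
Codon 5 CAT (His): third position 2-fold.
Codon 6 TTA (Leu): third position 2-fold.
Codon 7 AAG (Lys): third position 2-fold.
Four-fold degenerate third positions: 4.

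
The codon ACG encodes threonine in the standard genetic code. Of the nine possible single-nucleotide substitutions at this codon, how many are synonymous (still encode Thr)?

Position 1: none → 0 synonymous.
Position 2: none → 0 synonymous.
Position 3: ACU, ACC, ACA → 3 synonymous.
Total: 0 + 0 + 3 = 3.

3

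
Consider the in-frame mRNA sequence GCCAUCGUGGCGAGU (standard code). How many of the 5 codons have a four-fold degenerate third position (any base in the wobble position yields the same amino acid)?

3

Codon 1 GCC (Ala): third position 4-fold.
Codon 2 AUC (Ile): third position 3-fold.
Codon 3 GUG (Val): third position 4-fold.
Codon 4 GCG (Ala): third position 4-fold.
Codon 5 AGU (Ser): third position 2-fold.
Four-fold degenerate third positions: 3.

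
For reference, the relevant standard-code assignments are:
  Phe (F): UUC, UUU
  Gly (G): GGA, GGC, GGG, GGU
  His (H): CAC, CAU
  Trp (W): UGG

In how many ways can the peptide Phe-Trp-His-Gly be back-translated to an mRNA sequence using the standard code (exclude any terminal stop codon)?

Phe: 2 codons.
Trp: 1 codon.
His: 2 codons.
Gly: 4 codons.
2 × 1 × 2 × 4 = 16.

16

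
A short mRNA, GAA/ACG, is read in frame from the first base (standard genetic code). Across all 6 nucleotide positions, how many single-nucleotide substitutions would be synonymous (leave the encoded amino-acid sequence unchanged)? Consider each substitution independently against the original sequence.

4

Codon 1 (GAA, Glu): 1 synonymous substitution.
Codon 2 (ACG, Thr): 3 synonymous substitutions.
Total: 1 + 3 = 4.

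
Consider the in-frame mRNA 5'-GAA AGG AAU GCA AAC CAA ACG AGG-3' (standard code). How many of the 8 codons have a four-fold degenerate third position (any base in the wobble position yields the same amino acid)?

2

Codon 1 GAA (Glu): third position 2-fold.
Codon 2 AGG (Arg): third position 2-fold.
Codon 3 AAU (Asn): third position 2-fold.
Codon 4 GCA (Ala): third position 4-fold.
Codon 5 AAC (Asn): third position 2-fold.
Codon 6 CAA (Gln): third position 2-fold.
Codon 7 ACG (Thr): third position 4-fold.
Codon 8 AGG (Arg): third position 2-fold.
Four-fold degenerate third positions: 2.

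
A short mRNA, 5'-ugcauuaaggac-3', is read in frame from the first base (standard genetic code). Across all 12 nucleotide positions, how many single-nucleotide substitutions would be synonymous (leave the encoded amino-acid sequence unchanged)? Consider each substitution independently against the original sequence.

5

Codon 1 (UGC, Cys): 1 synonymous substitution.
Codon 2 (AUU, Ile): 2 synonymous substitutions.
Codon 3 (AAG, Lys): 1 synonymous substitution.
Codon 4 (GAC, Asp): 1 synonymous substitution.
Total: 1 + 2 + 1 + 1 = 5.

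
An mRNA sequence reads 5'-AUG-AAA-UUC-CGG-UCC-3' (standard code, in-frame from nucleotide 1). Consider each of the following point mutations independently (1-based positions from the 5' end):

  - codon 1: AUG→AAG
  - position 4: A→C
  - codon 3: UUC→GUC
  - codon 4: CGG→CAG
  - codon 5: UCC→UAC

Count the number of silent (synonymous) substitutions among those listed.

0

Codon 1: AUG (Met) → AAG (Lys) — missense.
Codon 2: AAA (Lys) → CAA (Gln) — missense.
Codon 3: UUC (Phe) → GUC (Val) — missense.
Codon 4: CGG (Arg) → CAG (Gln) — missense.
Codon 5: UCC (Ser) → UAC (Tyr) — missense.
Synonymous: 0 of 5.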